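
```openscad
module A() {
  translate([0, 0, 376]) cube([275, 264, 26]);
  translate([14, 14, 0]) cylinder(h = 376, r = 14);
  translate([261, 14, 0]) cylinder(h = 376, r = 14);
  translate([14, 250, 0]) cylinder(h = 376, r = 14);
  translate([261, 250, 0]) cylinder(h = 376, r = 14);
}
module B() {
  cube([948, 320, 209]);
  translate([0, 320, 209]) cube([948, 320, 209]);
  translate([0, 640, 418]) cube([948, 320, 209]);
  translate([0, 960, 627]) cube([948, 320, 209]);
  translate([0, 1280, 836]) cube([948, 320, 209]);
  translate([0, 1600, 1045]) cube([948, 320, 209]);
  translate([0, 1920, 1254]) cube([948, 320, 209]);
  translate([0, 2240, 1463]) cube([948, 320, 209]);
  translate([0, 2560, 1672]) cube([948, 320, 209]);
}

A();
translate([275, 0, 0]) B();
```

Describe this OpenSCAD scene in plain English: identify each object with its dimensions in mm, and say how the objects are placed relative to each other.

A is a four-legged stool. The seat is a 275×264×26 mm slab whose top surface is at z = 402 mm; four round legs, each 28 mm in diameter, run from the floor (z = 0) to the underside of the seat, each leg's axis is inset half a diameter from the nearest pair of seat edges (so the leg's bounding box is flush with the corner).

B is a straight staircase of 9 solid steps. Each step is 948 mm wide (x), 320 mm deep (y, the going) and 209 mm tall (the rise). The first step rests on the floor; each subsequent step sits one going further in +y and one rise higher in +z, directly behind and above the previous step with no overlap.

The staircase is against the stool's +x side, with their −y faces flush.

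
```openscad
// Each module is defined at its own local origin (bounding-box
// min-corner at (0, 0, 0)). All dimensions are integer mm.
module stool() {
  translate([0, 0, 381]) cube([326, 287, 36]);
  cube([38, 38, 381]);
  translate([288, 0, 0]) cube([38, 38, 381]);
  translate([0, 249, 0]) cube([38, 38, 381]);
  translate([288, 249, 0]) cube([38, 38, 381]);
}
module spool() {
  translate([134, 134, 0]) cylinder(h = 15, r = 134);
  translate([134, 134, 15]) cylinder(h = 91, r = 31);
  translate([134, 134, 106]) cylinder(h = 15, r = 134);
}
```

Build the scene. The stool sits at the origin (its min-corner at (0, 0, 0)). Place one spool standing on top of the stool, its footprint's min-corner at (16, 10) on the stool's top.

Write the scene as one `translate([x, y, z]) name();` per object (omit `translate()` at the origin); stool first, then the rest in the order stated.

stool();
translate([16, 10, 417]) spool();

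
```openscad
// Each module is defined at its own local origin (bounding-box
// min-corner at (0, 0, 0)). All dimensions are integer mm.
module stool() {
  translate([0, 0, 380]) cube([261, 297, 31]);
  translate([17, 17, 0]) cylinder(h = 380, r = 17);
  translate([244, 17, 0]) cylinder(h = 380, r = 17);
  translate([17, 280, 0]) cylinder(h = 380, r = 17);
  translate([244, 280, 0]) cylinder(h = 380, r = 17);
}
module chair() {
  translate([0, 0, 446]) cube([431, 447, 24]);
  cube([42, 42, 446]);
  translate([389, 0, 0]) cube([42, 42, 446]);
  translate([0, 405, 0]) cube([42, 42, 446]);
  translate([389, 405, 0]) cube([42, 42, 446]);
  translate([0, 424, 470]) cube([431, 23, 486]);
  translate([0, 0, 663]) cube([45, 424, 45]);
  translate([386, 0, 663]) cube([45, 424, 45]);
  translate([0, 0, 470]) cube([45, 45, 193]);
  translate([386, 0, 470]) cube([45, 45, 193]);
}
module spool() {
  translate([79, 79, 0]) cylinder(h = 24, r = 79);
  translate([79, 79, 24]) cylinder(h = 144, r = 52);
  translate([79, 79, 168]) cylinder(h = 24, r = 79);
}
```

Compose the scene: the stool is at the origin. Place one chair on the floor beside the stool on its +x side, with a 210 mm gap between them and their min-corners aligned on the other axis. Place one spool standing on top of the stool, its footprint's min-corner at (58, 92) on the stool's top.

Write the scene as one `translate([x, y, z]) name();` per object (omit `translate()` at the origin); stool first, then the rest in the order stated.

stool();
translate([471, 0, 0]) chair();
translate([58, 92, 411]) spool();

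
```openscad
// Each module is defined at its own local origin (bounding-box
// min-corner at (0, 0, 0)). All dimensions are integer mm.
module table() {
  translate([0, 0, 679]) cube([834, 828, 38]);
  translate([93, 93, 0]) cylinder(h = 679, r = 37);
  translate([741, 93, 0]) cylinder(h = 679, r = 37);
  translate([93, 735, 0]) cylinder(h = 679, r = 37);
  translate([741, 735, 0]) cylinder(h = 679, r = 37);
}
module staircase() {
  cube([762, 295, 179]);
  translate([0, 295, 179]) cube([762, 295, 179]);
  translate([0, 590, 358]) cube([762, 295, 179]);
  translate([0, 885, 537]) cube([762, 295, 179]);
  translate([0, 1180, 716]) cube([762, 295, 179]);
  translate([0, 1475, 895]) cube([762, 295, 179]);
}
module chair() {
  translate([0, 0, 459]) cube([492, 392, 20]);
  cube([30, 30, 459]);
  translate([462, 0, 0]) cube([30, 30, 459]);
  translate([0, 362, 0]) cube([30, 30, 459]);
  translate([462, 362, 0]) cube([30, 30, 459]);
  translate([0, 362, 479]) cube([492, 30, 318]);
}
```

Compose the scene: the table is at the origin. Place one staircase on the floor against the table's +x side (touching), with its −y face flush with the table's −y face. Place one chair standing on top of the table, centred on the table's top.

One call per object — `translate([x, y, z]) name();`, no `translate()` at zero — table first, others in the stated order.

table();
translate([834, 0, 0]) staircase();
translate([171, 218, 717]) chair();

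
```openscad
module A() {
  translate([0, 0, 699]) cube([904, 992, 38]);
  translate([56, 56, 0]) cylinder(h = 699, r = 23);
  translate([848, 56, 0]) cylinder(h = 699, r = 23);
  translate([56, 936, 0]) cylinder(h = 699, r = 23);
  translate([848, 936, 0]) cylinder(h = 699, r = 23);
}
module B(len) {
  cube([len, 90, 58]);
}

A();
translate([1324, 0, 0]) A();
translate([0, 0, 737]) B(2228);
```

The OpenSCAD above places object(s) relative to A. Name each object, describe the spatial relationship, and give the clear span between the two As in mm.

A is a table. B is a beam. A beam spans the tops of two tables. The clear span between the two tables is 420 mm.

Second table starts at x = 1324; first ends at x = 904; clear span = 1324 − 904 = 420 mm.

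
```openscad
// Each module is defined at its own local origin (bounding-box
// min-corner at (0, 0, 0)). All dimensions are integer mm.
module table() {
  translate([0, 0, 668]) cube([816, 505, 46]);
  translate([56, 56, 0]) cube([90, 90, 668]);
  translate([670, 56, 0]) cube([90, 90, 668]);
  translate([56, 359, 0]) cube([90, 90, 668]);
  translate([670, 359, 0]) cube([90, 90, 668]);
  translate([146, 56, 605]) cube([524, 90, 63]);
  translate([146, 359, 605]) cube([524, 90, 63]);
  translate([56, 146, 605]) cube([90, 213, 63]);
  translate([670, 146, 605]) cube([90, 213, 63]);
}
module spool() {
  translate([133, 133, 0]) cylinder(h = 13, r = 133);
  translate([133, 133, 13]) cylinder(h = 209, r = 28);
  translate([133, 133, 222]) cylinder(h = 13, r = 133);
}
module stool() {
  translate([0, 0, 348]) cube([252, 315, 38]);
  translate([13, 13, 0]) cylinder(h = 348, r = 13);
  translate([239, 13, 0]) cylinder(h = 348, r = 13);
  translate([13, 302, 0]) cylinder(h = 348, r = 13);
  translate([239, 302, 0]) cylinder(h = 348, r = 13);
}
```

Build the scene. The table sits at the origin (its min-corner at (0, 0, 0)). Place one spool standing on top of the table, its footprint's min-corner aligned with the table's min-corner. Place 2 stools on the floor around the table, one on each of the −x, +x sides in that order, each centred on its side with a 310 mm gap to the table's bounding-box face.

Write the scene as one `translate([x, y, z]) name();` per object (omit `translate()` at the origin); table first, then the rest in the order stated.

table();
translate([0, 0, 714]) spool();
translate([-562, 95, 0]) stool();
translate([1126, 95, 0]) stool();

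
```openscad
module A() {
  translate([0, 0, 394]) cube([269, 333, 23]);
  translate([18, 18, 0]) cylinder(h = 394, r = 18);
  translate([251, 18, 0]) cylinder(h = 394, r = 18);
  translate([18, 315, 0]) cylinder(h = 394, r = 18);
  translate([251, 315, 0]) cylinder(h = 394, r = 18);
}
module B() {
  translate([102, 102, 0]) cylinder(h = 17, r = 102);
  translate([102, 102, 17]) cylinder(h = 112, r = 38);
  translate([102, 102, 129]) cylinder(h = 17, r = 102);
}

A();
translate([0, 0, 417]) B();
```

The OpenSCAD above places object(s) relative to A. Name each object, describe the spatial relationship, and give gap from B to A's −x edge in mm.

The spool's min-x is at 0; the stool's min-x is 0; gap = 0 mm.

A is a stool. B is a spool. The spool is on top of the stool. The gap from the spool to the stool's −x edge is 0 mm.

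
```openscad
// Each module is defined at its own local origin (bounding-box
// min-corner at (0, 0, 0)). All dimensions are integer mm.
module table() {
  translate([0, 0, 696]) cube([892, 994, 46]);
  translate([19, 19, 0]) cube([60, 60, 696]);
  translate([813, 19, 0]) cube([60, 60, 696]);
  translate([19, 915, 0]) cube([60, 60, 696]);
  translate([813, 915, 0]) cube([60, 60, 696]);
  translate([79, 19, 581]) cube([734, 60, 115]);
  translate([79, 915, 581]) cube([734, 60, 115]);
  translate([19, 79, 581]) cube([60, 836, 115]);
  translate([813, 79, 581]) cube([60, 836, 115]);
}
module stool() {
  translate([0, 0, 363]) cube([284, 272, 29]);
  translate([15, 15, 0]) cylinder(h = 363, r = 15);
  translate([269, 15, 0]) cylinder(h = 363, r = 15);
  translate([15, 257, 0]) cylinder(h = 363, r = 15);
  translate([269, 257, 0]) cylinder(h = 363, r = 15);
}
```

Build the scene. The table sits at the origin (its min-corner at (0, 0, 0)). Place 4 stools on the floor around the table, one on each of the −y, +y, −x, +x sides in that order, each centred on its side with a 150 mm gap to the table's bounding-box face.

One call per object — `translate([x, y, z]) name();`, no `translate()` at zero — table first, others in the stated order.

table();
translate([304, -422, 0]) stool();
translate([304, 1144, 0]) stool();
translate([-434, 361, 0]) stool();
translate([1042, 361, 0]) stool();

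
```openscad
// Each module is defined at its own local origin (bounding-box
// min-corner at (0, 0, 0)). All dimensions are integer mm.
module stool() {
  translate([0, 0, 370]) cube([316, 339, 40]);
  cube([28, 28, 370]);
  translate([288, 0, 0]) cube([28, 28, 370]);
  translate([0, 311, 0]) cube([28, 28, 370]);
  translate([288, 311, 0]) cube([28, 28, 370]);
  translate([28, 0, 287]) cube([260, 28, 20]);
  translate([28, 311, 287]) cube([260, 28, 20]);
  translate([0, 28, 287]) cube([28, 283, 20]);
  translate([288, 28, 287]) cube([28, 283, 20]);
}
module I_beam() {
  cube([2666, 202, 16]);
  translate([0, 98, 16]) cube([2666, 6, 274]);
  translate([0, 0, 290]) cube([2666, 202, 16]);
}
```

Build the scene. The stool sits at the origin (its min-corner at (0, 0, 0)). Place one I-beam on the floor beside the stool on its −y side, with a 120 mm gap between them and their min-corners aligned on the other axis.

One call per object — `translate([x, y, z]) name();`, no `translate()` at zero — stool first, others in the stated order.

stool();
translate([0, -322, 0]) I_beam();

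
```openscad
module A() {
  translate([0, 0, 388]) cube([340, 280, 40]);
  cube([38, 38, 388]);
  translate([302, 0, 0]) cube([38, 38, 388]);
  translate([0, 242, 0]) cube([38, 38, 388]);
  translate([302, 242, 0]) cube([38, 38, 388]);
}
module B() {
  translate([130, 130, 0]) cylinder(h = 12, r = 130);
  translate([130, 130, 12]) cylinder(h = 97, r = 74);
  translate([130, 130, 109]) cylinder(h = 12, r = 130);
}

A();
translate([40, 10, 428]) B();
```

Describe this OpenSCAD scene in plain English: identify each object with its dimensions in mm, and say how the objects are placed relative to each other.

A is a four-legged stool. The seat is a 340×280×40 mm slab whose top surface is at z = 428 mm; four square legs, each 38×38 mm in cross-section, run from the floor (z = 0) to the underside of the seat, each flush with a corner of the seat.

B is a spool: two coaxial disc flanges of radius 130 mm and thickness 12 mm, joined by a core cylinder of radius 74 mm and height 97 mm. The lower flange rests on z = 0 and the three cylinders share a vertical axis.

The spool is on top of the stool, centred.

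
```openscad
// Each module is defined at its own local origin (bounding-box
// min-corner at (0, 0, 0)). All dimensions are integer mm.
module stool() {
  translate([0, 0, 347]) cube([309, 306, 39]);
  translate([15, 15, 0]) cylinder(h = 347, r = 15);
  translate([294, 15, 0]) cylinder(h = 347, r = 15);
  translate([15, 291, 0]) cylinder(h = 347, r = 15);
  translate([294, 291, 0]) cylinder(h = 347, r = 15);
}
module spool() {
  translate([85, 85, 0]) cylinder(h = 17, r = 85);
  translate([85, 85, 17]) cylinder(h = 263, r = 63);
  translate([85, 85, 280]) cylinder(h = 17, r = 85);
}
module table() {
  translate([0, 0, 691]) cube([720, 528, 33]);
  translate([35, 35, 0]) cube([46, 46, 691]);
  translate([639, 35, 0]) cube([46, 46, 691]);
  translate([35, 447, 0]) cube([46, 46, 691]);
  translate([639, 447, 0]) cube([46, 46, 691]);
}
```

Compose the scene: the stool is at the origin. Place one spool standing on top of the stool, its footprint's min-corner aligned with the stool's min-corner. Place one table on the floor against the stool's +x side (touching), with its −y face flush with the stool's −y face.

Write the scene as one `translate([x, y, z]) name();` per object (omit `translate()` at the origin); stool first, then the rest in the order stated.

stool();
translate([0, 0, 386]) spool();
translate([309, 0, 0]) table();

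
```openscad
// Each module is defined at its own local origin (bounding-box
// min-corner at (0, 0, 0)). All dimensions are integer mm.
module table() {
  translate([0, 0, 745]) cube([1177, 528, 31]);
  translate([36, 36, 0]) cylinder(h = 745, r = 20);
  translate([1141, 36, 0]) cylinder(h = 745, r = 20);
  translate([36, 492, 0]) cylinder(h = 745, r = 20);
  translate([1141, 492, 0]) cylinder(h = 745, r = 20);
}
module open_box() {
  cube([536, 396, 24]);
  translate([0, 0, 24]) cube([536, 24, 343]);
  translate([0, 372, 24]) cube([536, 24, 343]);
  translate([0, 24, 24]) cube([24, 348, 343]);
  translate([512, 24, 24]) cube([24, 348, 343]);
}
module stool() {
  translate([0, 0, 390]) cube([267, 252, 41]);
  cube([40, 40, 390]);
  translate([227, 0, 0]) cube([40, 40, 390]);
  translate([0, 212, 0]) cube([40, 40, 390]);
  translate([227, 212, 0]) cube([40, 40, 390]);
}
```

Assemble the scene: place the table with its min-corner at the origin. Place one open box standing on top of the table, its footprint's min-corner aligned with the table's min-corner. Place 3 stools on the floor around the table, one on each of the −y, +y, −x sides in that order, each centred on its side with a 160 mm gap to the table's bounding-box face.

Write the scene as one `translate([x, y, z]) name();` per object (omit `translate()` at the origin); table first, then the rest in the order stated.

table();
translate([0, 0, 776]) open_box();
translate([455, -412, 0]) stool();
translate([455, 688, 0]) stool();
translate([-427, 138, 0]) stool();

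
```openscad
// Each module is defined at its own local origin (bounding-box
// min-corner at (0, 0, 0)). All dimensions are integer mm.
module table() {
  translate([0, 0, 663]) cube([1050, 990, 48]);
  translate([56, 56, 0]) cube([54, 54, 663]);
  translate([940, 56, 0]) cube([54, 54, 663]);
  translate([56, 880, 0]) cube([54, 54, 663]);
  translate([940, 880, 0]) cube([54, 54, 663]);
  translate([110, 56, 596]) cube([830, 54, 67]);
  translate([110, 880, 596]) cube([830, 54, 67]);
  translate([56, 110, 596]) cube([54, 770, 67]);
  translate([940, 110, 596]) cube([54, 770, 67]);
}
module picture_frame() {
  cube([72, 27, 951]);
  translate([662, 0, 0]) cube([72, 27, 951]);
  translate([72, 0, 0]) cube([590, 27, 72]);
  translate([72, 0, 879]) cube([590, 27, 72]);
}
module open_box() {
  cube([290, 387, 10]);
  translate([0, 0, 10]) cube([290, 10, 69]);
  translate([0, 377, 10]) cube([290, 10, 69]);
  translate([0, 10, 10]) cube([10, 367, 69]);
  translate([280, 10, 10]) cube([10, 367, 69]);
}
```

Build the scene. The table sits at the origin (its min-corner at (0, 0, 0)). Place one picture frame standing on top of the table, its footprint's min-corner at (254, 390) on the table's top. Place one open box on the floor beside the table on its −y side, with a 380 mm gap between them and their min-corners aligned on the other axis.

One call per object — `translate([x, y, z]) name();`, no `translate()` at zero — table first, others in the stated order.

table();
translate([254, 390, 711]) picture_frame();
translate([0, -767, 0]) open_box();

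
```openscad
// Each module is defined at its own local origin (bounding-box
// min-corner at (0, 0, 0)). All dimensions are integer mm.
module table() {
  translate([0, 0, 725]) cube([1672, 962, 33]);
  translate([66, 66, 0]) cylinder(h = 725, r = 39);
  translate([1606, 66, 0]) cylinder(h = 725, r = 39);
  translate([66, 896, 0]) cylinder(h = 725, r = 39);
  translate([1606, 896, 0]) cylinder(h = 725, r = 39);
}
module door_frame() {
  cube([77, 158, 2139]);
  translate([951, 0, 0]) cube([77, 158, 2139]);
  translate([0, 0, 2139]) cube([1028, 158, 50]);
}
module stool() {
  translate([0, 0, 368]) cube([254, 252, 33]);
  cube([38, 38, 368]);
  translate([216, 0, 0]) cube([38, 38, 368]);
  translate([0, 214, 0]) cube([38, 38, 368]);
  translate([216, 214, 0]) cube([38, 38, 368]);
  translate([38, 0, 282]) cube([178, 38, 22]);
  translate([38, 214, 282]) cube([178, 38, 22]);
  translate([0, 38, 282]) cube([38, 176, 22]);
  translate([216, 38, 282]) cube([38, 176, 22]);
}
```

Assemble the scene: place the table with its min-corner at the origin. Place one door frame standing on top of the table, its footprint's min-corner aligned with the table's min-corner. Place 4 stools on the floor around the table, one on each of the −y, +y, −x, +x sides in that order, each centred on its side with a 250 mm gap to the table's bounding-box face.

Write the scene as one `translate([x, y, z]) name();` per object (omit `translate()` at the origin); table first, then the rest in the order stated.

table();
translate([0, 0, 758]) door_frame();
translate([709, -502, 0]) stool();
translate([709, 1212, 0]) stool();
translate([-504, 355, 0]) stool();
translate([1922, 355, 0]) stool();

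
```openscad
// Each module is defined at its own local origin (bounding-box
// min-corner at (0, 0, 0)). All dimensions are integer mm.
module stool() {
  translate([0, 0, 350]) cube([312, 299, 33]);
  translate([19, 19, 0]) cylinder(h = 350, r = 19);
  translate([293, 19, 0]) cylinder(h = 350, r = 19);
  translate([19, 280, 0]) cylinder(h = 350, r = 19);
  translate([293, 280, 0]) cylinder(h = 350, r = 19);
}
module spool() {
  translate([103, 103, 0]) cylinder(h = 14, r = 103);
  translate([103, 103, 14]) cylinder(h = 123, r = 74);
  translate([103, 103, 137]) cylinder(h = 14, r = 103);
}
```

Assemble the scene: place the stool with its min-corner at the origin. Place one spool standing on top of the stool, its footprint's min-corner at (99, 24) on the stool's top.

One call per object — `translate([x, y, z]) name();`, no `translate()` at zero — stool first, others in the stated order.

stool();
translate([99, 24, 383]) spool();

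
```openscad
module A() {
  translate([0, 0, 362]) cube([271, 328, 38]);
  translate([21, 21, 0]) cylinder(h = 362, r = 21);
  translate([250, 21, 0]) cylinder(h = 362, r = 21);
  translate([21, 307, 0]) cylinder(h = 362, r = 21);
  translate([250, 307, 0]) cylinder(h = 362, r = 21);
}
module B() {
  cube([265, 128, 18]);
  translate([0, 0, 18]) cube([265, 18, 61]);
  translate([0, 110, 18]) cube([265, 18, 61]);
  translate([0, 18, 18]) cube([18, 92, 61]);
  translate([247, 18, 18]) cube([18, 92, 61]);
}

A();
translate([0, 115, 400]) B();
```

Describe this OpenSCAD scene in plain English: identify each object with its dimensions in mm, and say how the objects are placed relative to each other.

A is a simple wooden stool: a rectangular seat 271 mm (x) by 328 mm (y), 38 mm thick, top face at z = 400 mm, on four round legs, each 42 mm in diameter. The legs rest on z = 0, each leg's axis is inset half a diameter from the nearest pair of seat edges (so the leg's bounding box is flush with the corner).

B is an open storage box with external size 265×128×79 mm and wall thickness 18 mm (the base is also 18 mm thick). The base covers the whole footprint; the four walls stand on the base, with the y-facing walls full-width and the x-facing walls fitting between their inner faces.

The open box is on top of the stool.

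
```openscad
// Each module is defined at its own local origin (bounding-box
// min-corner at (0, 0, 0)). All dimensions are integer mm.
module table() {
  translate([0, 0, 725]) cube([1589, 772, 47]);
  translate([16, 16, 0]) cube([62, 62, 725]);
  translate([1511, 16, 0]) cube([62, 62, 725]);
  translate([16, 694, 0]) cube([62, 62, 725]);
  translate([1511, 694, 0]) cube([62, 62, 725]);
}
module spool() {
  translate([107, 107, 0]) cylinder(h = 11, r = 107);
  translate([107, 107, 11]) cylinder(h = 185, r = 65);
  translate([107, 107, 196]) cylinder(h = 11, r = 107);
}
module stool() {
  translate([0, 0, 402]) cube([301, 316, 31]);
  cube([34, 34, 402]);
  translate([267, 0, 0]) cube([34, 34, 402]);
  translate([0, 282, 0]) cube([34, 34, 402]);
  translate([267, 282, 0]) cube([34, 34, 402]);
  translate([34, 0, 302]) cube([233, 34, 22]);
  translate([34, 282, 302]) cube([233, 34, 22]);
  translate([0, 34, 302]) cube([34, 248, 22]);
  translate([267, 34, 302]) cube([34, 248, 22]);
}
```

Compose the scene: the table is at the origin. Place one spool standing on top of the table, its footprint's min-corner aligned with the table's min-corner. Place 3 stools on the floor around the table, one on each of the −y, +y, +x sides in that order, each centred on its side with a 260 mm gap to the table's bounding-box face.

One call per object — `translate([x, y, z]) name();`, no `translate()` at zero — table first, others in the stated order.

table();
translate([0, 0, 772]) spool();
translate([644, -576, 0]) stool();
translate([644, 1032, 0]) stool();
translate([1849, 228, 0]) stool();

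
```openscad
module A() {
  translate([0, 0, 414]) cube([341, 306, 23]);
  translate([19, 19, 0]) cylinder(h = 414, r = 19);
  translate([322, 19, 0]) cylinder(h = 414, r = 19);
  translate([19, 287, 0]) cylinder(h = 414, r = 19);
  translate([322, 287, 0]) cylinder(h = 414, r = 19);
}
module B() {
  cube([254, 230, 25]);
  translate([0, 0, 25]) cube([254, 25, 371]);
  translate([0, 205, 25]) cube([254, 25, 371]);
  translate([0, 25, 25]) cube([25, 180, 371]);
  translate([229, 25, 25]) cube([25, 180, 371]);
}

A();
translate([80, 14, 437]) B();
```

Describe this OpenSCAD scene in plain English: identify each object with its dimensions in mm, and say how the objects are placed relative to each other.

A is a simple wooden stool: a rectangular seat 341 mm (x) by 306 mm (y), 23 mm thick, top face at z = 437 mm, on four round legs, each 38 mm in diameter. The legs rest on z = 0, each leg's axis is inset half a diameter from the nearest pair of seat edges (so the leg's bounding box is flush with the corner).

B is an open-topped rectangular box: outside dimensions 254×230×396 mm, with a uniform wall and base thickness of 25 mm. The base is a full 254×230 slab on the floor; four walls sit on top of the base. The front and back walls (the −y and +y sides) span the full width; the two side walls fit between them.

The open box is on top of the stool.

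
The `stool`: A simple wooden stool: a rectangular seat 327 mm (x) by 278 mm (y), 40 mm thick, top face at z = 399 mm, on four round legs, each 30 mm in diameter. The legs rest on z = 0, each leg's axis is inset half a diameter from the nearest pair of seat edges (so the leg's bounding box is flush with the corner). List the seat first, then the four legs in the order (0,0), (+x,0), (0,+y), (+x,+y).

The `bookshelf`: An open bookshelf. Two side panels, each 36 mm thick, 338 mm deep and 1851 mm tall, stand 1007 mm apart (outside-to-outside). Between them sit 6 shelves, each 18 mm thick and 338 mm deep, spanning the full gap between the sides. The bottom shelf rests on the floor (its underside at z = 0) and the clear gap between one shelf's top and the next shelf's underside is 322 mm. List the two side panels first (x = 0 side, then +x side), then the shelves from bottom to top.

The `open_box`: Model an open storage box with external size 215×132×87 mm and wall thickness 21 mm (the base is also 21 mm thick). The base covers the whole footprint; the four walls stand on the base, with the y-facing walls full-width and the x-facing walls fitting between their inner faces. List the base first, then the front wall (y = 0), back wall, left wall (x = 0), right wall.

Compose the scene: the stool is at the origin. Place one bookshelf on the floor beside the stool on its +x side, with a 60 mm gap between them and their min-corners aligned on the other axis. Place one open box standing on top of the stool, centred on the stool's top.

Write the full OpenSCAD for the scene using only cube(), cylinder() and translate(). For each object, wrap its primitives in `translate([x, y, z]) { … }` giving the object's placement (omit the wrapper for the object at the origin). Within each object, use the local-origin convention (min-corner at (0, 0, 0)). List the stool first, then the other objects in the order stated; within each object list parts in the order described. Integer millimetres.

translate([0, 0, 359]) cube([327, 278, 40]);
translate([15, 15, 0]) cylinder(h = 359, r = 15);
translate([312, 15, 0]) cylinder(h = 359, r = 15);
translate([15, 263, 0]) cylinder(h = 359, r = 15);
translate([312, 263, 0]) cylinder(h = 359, r = 15);
translate([387, 0, 0]) {
  cube([36, 338, 1851]);
  translate([971, 0, 0]) cube([36, 338, 1851]);
  translate([36, 0, 0]) cube([935, 338, 18]);
  translate([36, 0, 340]) cube([935, 338, 18]);
  translate([36, 0, 680]) cube([935, 338, 18]);
  translate([36, 0, 1020]) cube([935, 338, 18]);
  translate([36, 0, 1360]) cube([935, 338, 18]);
  translate([36, 0, 1700]) cube([935, 338, 18]);
}
translate([56, 73, 399]) {
  cube([215, 132, 21]);
  translate([0, 0, 21]) cube([215, 21, 66]);
  translate([0, 111, 21]) cube([215, 21, 66]);
  translate([0, 21, 21]) cube([21, 90, 66]);
  translate([194, 21, 21]) cube([21, 90, 66]);
}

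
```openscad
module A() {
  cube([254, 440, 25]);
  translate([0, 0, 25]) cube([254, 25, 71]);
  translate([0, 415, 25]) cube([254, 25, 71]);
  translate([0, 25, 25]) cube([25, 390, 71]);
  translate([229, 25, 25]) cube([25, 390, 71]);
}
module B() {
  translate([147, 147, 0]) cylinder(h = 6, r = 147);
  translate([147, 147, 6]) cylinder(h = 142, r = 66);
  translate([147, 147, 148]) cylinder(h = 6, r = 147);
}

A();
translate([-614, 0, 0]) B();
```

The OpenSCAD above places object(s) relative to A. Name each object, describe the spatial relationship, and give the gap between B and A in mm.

A is an open box. B is a spool. The spool is on the floor beside the open box on its −x side. The gap between the spool and the open box is 320 mm.

The spool's nearest face is 320 mm from the open box's −x face.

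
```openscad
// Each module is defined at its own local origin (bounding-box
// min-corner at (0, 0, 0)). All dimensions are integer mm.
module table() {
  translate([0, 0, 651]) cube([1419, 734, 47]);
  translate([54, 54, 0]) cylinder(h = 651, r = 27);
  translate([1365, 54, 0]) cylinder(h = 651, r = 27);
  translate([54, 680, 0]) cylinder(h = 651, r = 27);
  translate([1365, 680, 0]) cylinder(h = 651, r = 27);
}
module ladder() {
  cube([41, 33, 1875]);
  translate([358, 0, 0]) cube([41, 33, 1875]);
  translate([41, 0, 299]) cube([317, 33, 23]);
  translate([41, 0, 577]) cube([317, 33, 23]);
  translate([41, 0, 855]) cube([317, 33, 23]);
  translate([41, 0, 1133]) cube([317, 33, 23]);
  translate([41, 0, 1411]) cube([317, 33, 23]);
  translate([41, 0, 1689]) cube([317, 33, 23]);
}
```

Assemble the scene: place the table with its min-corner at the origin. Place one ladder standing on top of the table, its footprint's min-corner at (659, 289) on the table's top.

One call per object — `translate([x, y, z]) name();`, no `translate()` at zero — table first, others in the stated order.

table();
translate([659, 289, 698]) ladder();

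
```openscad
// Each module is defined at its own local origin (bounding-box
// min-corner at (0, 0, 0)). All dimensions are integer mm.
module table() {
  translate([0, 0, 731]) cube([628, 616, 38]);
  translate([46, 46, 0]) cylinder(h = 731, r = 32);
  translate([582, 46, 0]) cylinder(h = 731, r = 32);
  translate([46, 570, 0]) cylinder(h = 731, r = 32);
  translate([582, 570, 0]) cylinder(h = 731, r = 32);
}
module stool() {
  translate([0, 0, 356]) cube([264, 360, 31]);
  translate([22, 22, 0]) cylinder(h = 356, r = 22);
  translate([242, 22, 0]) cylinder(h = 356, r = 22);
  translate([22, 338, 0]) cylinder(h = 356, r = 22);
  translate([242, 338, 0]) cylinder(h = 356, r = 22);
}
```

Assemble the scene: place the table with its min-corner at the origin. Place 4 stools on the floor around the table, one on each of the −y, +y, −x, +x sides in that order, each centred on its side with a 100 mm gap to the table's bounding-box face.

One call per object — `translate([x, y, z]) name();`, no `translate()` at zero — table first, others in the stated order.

table();
translate([182, -460, 0]) stool();
translate([182, 716, 0]) stool();
translate([-364, 128, 0]) stool();
translate([728, 128, 0]) stool();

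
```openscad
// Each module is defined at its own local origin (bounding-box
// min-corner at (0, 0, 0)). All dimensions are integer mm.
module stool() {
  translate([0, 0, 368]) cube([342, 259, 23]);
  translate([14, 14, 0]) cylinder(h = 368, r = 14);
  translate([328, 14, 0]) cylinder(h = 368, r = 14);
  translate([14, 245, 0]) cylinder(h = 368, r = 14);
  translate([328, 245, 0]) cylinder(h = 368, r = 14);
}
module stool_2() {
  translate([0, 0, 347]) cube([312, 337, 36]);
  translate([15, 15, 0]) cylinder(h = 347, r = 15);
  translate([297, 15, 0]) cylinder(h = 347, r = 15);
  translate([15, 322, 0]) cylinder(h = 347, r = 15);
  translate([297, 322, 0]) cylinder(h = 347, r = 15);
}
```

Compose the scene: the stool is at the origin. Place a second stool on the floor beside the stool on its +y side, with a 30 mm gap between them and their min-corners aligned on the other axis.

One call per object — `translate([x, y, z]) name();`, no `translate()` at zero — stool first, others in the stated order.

stool();
translate([0, 289, 0]) stool_2();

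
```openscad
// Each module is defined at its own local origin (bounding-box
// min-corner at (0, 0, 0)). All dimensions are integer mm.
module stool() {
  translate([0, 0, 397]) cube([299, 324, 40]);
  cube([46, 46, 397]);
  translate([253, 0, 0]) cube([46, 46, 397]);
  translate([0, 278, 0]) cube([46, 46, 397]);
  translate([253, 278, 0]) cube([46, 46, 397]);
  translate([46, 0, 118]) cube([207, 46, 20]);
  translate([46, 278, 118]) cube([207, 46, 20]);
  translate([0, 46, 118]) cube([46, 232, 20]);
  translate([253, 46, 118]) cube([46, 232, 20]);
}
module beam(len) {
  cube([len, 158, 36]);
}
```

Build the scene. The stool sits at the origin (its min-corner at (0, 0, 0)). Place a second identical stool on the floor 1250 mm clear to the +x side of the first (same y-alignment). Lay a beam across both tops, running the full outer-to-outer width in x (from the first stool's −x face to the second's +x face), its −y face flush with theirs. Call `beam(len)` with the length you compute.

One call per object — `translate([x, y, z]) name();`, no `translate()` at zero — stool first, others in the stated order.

stool();
translate([1549, 0, 0]) stool();
translate([0, 0, 437]) beam(1848);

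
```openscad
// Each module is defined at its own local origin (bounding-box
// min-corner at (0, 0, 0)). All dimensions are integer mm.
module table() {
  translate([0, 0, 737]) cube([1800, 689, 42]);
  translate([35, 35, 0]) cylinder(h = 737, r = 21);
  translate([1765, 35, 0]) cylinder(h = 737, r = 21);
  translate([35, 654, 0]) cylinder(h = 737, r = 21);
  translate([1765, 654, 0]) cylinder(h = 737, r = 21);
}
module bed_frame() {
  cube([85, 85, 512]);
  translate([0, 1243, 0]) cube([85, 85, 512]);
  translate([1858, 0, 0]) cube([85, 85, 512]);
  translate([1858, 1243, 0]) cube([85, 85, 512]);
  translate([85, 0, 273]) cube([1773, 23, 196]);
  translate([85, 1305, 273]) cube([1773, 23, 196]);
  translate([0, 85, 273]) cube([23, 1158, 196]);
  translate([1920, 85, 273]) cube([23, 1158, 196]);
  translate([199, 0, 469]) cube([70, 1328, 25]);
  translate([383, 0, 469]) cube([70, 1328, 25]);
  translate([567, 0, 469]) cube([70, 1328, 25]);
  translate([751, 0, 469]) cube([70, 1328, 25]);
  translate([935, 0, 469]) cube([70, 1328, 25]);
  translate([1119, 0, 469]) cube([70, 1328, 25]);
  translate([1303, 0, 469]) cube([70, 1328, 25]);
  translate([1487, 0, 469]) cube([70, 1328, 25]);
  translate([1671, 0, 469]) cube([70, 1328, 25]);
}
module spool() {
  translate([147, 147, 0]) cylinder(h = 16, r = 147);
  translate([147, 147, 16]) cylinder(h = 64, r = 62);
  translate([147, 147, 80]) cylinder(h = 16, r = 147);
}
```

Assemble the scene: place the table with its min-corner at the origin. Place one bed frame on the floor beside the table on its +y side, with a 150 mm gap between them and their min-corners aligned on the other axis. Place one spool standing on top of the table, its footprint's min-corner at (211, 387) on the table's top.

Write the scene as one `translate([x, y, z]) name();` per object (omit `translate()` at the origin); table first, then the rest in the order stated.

table();
translate([0, 839, 0]) bed_frame();
translate([211, 387, 779]) spool();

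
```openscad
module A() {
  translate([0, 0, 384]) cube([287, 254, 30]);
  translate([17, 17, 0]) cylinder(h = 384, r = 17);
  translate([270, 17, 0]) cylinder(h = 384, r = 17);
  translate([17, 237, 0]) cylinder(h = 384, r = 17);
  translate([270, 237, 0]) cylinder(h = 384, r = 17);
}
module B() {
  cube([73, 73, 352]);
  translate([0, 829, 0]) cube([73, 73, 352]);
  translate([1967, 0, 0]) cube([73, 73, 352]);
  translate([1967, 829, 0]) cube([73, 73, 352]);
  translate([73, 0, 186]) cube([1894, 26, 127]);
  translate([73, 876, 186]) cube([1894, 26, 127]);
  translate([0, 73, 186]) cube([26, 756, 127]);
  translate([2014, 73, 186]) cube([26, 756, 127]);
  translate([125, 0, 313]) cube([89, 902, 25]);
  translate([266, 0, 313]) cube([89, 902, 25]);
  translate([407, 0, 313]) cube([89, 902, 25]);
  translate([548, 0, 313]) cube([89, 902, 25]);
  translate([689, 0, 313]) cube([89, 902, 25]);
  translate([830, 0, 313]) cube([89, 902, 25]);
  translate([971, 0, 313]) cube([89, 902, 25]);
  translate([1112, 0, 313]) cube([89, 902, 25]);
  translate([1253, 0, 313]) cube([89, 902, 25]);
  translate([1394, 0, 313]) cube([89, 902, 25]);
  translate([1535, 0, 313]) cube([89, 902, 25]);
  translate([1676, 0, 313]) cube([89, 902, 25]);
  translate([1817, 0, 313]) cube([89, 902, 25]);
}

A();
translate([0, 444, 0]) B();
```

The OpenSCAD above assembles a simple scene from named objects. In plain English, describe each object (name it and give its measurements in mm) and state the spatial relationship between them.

A is a four-legged stool. The seat is a 287×254×30 mm slab whose top surface is at z = 414 mm; four round legs, each 34 mm in diameter, run from the floor (z = 0) to the underside of the seat, each leg's axis is inset half a diameter from the nearest pair of seat edges (so the leg's bounding box is flush with the corner).

B is a bed frame 2040 mm long (x) by 902 mm wide (y). Four 73×73 mm corner posts, 352 mm tall, at the corners of the footprint. Four rails of 26 mm thickness and 127 mm height run between adjacent posts with their undersides at z = 186 mm, their outer faces flush with the outside of the frame (the two x-running rails run between the posts' inner faces; the two y-running rails run between the posts' inner faces). 13 slats, each 89 mm wide (x) and 25 mm thick, lie across the top of the two x-running rails, running the full 902 mm width of the frame in y; the slats are evenly spaced along x between the inner faces of the end posts with equal gaps (rounded down to the nearest mm) at the −x end and between each pair — any rounding remainder accumulates at the +x end.

The bed frame is on the floor beside the stool on its +y side.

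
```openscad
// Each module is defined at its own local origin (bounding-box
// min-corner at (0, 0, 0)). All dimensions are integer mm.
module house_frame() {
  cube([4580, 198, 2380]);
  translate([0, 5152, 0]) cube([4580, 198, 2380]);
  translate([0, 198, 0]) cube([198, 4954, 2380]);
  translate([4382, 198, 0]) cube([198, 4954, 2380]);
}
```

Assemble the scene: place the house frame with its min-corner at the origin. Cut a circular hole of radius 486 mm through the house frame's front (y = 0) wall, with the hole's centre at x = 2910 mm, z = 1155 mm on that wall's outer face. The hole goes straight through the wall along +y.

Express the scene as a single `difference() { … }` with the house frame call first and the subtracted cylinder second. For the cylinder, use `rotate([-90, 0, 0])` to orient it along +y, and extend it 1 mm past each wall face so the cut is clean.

difference() {
  house_frame();
  translate([2910, -1, 1155]) rotate([-90, 0, 0]) cylinder(h = 200, r = 486);
}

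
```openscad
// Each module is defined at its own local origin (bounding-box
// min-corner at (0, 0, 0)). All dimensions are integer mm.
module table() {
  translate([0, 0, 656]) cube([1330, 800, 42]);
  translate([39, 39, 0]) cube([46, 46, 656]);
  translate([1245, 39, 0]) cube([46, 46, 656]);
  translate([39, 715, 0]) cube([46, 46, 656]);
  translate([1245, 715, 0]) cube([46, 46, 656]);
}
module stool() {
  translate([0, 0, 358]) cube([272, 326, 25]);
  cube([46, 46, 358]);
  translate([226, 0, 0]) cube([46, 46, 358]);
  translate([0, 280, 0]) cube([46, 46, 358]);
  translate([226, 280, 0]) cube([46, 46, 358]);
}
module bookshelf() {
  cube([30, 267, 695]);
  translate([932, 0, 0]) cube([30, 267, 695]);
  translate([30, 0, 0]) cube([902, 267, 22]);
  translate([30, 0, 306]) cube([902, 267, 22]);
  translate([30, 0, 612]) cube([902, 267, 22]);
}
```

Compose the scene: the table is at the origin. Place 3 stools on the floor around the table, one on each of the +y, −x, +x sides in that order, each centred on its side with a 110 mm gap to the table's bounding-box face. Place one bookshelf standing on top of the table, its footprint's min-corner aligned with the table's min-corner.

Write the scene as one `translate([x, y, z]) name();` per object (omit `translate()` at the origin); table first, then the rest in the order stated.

table();
translate([529, 910, 0]) stool();
translate([-382, 237, 0]) stool();
translate([1440, 237, 0]) stool();
translate([0, 0, 698]) bookshelf();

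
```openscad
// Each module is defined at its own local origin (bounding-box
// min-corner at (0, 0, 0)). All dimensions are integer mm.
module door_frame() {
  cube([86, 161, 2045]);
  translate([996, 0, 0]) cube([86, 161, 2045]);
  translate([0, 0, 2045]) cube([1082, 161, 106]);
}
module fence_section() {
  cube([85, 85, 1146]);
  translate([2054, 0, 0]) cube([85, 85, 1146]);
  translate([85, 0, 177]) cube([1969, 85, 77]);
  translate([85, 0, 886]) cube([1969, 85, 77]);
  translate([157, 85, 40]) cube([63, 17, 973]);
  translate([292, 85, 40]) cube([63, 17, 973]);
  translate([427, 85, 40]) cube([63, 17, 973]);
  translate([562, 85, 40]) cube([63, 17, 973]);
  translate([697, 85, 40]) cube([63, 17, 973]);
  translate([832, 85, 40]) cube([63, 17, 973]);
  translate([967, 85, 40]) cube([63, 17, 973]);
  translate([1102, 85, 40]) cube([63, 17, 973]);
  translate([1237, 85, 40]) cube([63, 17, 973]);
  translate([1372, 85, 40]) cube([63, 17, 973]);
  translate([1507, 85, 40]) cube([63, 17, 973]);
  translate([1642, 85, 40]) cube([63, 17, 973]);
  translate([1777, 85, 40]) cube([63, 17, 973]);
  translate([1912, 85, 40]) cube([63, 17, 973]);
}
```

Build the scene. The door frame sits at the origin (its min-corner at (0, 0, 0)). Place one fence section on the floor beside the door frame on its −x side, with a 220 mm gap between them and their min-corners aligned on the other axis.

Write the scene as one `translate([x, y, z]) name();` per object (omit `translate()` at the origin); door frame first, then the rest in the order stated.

door_frame();
translate([-2359, 0, 0]) fence_section();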